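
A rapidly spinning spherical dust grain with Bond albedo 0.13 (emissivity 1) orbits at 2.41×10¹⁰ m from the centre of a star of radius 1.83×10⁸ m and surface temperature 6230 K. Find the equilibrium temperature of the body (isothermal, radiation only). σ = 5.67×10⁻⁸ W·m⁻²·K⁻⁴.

T ≈ 371 K

The star's surface emits σT_*⁴; at distance d the flux is S = σT_*⁴(R_*/d)².
S = 5.67×10⁻⁸·(6230)⁴·(1.83×10⁸/2.41×10¹⁰)² = 4925 W/m².
For an isothermal sphere T⁴ = (1−a)S/(4σ) = 1.889×10¹⁰ K⁴.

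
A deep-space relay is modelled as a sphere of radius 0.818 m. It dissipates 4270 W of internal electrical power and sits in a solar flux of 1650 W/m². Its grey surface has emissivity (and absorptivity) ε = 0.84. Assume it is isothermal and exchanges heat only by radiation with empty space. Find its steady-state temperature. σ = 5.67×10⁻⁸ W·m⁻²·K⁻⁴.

T ≈ 366 K

At steady state, absorbed solar power + internal power = radiated power.
Absorbed: α·S·A_cross = 0.84·1650·2.102 = 2914 W (cross-section πr²).
Total input = 2914 + 4270 = 7184 W.
Radiated: εσ·A_surf·T⁴ with A_surf = 4πr² = 8.408 m².
T⁴ = 7184/(0.84·5.67×10⁻⁸·8.408) = 1.794×10¹⁰ K⁴.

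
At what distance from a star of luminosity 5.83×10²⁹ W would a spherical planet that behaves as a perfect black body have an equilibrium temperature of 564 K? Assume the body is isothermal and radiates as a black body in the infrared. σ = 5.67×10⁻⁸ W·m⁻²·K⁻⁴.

d ≈ 1.42×10¹² m

For an isothermal black-emitting sphere, (1−a)S·πr² = σ·4πr²·T⁴ ⇒ S = 4σT⁴/(1−a).
S = 4·5.67×10⁻⁸·(564)⁴/1.00 = 22950 W/m².
Flux falls as S = L/(4πd²), so d = √(L/(4πS)) = √(5.83×10²⁹/(4π·22950)).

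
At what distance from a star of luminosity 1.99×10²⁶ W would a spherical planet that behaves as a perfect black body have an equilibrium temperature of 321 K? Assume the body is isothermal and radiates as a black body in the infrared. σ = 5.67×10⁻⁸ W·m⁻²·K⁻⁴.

For an isothermal black-emitting sphere, (1−a)S·πr² = σ·4πr²·T⁴ ⇒ S = 4σT⁴/(1−a).
S = 4·5.67×10⁻⁸·(321)⁴/1.00 = 2408 W/m².
Flux falls as S = L/(4πd²), so d = √(L/(4πS)) = √(1.99×10²⁶/(4π·2408)).

d ≈ 8.11×10¹⁰ m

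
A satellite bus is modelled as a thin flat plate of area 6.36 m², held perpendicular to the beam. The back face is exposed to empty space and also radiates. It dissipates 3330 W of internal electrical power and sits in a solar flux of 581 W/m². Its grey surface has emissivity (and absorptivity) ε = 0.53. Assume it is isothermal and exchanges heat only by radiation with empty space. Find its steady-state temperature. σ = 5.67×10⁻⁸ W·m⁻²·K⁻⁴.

T ≈ 343 K

At steady state, absorbed solar power + internal power = radiated power.
Absorbed: α·S·A_cross = 0.53·581·6.360 = 1958 W (cross-section A).
Total input = 1958 + 3330 = 5288 W.
Radiated: εσ·A_surf·T⁴ with A_surf = 2A = 12.72 m².
T⁴ = 5288/(0.53·5.67×10⁻⁸·12.72) = 1.384×10¹⁰ K⁴.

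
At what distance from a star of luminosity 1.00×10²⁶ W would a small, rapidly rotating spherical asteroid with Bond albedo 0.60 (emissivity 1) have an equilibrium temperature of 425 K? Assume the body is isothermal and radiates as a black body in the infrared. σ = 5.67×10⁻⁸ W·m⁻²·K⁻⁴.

d ≈ 2.07×10¹⁰ m

For an isothermal black-emitting sphere, (1−a)S·πr² = σ·4πr²·T⁴ ⇒ S = 4σT⁴/(1−a).
S = 4·5.67×10⁻⁸·(425)⁴/0.400 = 18500 W/m².
Flux falls as S = L/(4πd²), so d = √(L/(4πS)) = √(1.00×10²⁶/(4π·18500)).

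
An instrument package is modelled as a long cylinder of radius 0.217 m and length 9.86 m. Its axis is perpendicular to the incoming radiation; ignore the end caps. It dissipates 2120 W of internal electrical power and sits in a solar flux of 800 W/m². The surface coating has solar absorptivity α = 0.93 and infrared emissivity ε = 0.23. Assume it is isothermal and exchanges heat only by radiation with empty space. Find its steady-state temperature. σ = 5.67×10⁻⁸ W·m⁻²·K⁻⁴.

T ≈ 417 K

At steady state, absorbed solar power + internal power = radiated power.
Absorbed: α·S·A_cross = 0.93·800·4.279 = 3184 W (cross-section 2rL).
Total input = 3184 + 2120 = 5304 W.
Radiated: εσ·A_surf·T⁴ with A_surf = 2πrL = 13.44 m².
T⁴ = 5304/(0.23·5.67×10⁻⁸·13.44) = 3.025×10¹⁰ K⁴.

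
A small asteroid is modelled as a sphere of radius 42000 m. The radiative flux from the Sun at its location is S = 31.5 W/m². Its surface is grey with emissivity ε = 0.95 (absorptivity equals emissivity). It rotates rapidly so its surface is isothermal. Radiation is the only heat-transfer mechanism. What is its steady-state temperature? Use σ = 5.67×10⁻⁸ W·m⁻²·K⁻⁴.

T ≈ 109 K

At equilibrium, absorbed power = emitted power.
Absorbing cross-section = πr² = 5.542×10⁹ m²; emitting surface = 4πr² = 2.217×10¹⁰ m² (ratio 4).
εS·A_cross = εσ·A_surf·T⁴  ⇒  T⁴ = S/(4σ)   (ε cancels).
T⁴ = 31.5/(4·5.67×10⁻⁸) = 1.389×10⁸ K⁴.
T = (1.389×10⁸)^(1/4).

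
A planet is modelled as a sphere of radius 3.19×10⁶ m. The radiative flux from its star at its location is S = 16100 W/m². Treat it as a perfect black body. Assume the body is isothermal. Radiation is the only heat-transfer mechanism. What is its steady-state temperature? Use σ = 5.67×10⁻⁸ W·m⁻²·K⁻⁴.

At equilibrium, absorbed power = emitted power.
Absorbing cross-section = πr² = 3.197×10¹³ m²; emitting surface = 4πr² = 1.279×10¹⁴ m² (ratio 4).
S·A_cross = εσ·A_surf·T⁴  ⇒  T⁴ = S/(4σ).
T⁴ = 1.00·16100/(4·5.67×10⁻⁸) = 7.099×10¹⁰ K⁴.
T = (7.099×10¹⁰)^(1/4).

T ≈ 516 K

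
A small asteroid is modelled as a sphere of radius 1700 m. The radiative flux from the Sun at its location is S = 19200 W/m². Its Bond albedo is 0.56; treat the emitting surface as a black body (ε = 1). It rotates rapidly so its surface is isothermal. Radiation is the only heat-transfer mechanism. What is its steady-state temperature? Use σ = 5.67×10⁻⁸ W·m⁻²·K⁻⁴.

At equilibrium, absorbed power = emitted power.
Absorbing cross-section = πr² = 9.079×10⁶ m²; emitting surface = 4πr² = 3.632×10⁷ m² (ratio 4).
(1−a)S·A_cross = εσ·A_surf·T⁴  ⇒  T⁴ = (1−a)S/(4σ).
T⁴ = 0.440·19200/(4·5.67×10⁻⁸) = 3.725×10¹⁰ K⁴.
T = (3.725×10¹⁰)^(1/4).

T ≈ 439 K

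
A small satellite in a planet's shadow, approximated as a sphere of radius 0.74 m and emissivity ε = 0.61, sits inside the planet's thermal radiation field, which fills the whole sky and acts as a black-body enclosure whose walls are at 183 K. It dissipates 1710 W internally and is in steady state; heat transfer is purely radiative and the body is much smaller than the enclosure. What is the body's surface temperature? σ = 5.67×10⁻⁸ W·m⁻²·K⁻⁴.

T ≈ 302 K

For a small grey body in a large enclosure, net radiated power = εσA(T⁴ − T_w⁴).
Steady state: P = εσA(T⁴ − T_w⁴) with A = 4πr² = 6.881 m².
T⁴ = P/(εσA) + T_w⁴ = 1710/(0.61·5.67×10⁻⁸·6.881) + (183)⁴
    = 7.185×10⁹ + 1.122×10⁹ = 8.306×10⁹ K⁴.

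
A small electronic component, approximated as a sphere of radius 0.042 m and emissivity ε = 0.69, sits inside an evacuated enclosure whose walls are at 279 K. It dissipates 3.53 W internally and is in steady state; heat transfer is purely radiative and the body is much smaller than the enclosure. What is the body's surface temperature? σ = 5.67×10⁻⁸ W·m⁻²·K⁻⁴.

T ≈ 317 K

For a small grey body in a large enclosure, net radiated power = εσA(T⁴ − T_w⁴).
Steady state: P = εσA(T⁴ − T_w⁴) with A = 4πr² = 0.02217 m².
T⁴ = P/(εσA) + T_w⁴ = 3.53/(0.69·5.67×10⁻⁸·0.02217) + (279)⁴
    = 4.070×10⁹ + 6.059×10⁹ = 1.013×10¹⁰ K⁴.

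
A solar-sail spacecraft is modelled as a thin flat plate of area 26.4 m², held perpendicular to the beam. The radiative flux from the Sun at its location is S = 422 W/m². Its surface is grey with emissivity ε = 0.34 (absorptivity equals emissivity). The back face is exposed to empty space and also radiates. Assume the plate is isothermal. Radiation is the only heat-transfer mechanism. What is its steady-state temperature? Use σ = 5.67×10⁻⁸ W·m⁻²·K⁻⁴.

At equilibrium, absorbed power = emitted power.
Absorbing cross-section = A = 26.40 m²; emitting surface = 2A = 52.80 m² (ratio 2).
εS·A_cross = εσ·A_surf·T⁴  ⇒  T⁴ = S/(2σ)   (ε cancels).
T⁴ = 422/(2·5.67×10⁻⁸) = 3.721×10⁹ K⁴.
T = (3.721×10⁹)^(1/4).

T ≈ 247 K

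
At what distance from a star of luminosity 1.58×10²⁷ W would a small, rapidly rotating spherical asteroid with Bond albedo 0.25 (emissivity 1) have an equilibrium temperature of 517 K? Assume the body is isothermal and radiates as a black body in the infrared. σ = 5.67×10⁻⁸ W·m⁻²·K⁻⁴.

For an isothermal black-emitting sphere, (1−a)S·πr² = σ·4πr²·T⁴ ⇒ S = 4σT⁴/(1−a).
S = 4·5.67×10⁻⁸·(517)⁴/0.750 = 21600 W/m².
Flux falls as S = L/(4πd²), so d = √(L/(4πS)) = √(1.58×10²⁷/(4π·21600)).

d ≈ 7.63×10¹⁰ m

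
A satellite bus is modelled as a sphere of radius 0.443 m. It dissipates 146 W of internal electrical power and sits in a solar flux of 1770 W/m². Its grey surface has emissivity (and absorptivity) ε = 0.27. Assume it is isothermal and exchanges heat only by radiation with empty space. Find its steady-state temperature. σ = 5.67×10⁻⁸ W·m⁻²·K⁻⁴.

At steady state, absorbed solar power + internal power = radiated power.
Absorbed: α·S·A_cross = 0.27·1770·0.6165 = 294.6 W (cross-section πr²).
Total input = 294.6 + 146 = 440.6 W.
Radiated: εσ·A_surf·T⁴ with A_surf = 4πr² = 2.466 m².
T⁴ = 440.6/(0.27·5.67×10⁻⁸·2.466) = 1.167×10¹⁰ K⁴.

T ≈ 329 K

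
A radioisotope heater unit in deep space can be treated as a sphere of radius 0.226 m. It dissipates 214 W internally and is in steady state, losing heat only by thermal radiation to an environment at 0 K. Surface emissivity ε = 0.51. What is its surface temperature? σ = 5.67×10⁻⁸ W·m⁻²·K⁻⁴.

T ≈ 328 K

Steady state: internal power = radiated power, P = εσA T⁴.
Radiating area A = 4πr² = 0.6418 m².
T⁴ = P/(εσA) = 214/(0.51·5.67×10⁻⁸·0.6418) = 1.153×10¹⁰ K⁴.
T = (1.153×10¹⁰)^(1/4).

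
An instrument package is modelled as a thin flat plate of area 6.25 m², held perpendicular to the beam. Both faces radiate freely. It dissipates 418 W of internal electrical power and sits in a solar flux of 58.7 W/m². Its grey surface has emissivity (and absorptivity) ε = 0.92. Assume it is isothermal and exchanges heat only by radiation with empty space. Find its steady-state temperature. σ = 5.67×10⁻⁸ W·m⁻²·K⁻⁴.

T ≈ 184 K

At steady state, absorbed solar power + internal power = radiated power.
Absorbed: α·S·A_cross = 0.92·58.7·6.250 = 337.5 W (cross-section A).
Total input = 337.5 + 418 = 755.5 W.
Radiated: εσ·A_surf·T⁴ with A_surf = 2A = 12.50 m².
T⁴ = 755.5/(0.92·5.67×10⁻⁸·12.50) = 1.159×10⁹ K⁴.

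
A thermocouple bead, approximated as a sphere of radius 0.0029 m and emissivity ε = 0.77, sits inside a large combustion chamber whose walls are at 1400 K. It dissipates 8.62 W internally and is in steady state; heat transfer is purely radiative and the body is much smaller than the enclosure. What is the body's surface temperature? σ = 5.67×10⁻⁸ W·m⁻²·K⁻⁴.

For a small grey body in a large enclosure, net radiated power = εσA(T⁴ − T_w⁴).
Steady state: P = εσA(T⁴ − T_w⁴) with A = 4πr² = 1.057×10⁻⁴ m².
T⁴ = P/(εσA) + T_w⁴ = 8.62/(0.77·5.67×10⁻⁸·1.057×10⁻⁴) + (1400)⁴
    = 1.868×10¹² + 3.842×10¹² = 5.710×10¹² K⁴.

T ≈ 1550 K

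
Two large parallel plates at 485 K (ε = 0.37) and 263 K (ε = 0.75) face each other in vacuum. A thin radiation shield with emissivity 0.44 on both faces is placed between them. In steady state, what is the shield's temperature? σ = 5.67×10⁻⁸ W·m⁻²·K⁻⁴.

T_s ≈ 397 K

In steady state the net flux on the hot side equals that on the cold side.
σ(T₁⁴−T_s⁴)/D₁ = σ(T_s⁴−T₂⁴)/D₂, with D₁ = 1/ε₁+1/ε_s−1 = 3.975, D₂ = 1/ε_s+1/ε₂−1 = 2.606.
Solve for T_s⁴: T_s⁴ = (D₂·T₁⁴ + D₁·T₂⁴)/(D₁+D₂) = 2.480×10¹⁰ K⁴.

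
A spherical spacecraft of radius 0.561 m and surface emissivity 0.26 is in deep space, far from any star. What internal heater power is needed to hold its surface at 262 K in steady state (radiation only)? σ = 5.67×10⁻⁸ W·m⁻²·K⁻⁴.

P = εσ·4πr²·T⁴.
4πr² = 3.955 m²; T⁴ = 4.712×10⁹ K⁴.
P = 0.26·5.67×10⁻⁸·3.955·4.712×10⁹.

P ≈ 275 W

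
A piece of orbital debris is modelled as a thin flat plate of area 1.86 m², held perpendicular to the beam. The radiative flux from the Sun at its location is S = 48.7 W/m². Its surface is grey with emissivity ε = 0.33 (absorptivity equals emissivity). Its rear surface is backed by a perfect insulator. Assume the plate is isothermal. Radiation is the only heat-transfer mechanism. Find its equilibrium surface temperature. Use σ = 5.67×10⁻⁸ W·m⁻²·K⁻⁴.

At equilibrium, absorbed power = emitted power.
Absorbing cross-section = A = 1.860 m²; emitting surface = A = 1.860 m² (ratio 1).
εS·A_cross = εσ·A_surf·T⁴  ⇒  T⁴ = S/(1σ)   (ε cancels).
T⁴ = 48.7/(1·5.67×10⁻⁸) = 8.589×10⁸ K⁴.
T = (8.589×10⁸)^(1/4).

T ≈ 171 K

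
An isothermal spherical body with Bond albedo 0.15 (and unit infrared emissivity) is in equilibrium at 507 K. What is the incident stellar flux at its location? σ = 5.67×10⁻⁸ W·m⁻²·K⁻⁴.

S ≈ 17600 W/m²

(1−a)S·πr² = σ·4πr²·T⁴ ⇒ S = 4σT⁴/(1−a).
S = 4·5.67×10⁻⁸·6.607×10¹⁰/0.850.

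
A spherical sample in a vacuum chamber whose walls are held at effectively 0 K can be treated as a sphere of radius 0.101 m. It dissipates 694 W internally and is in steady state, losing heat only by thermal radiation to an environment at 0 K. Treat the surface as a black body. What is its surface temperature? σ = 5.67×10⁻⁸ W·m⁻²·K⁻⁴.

T ≈ 556 K

Steady state: internal power = radiated power, P = εσA T⁴.
Radiating area A = 4πr² = 0.1282 m².
T⁴ = P/(εσA) = 694/(1.0·5.67×10⁻⁸·0.1282) = 9.548×10¹⁰ K⁴.
T = (9.548×10¹⁰)^(1/4).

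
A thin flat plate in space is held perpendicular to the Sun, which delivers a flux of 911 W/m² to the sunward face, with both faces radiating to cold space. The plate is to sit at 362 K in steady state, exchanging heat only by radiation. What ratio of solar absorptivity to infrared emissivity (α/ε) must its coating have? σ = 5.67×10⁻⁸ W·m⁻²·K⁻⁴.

Balance: αS·A = εσ·2A·T⁴ ⇒ α/ε = 2σT⁴/S.
α/ε = 2·5.67×10⁻⁸·(362)⁴/911 = 2·5.67×10⁻⁸·1.717×10¹⁰/911.

α/ε ≈ 2.14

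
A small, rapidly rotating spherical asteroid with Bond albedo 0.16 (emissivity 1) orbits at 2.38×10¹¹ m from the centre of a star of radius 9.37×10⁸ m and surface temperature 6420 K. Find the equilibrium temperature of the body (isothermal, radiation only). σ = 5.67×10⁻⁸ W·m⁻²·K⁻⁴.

The star's surface emits σT_*⁴; at distance d the flux is S = σT_*⁴(R_*/d)².
S = 5.67×10⁻⁸·(6420)⁴·(9.37×10⁸/2.38×10¹¹)² = 1493 W/m².
For an isothermal sphere T⁴ = (1−a)S/(4σ) = 5.529×10⁹ K⁴.

T ≈ 273 K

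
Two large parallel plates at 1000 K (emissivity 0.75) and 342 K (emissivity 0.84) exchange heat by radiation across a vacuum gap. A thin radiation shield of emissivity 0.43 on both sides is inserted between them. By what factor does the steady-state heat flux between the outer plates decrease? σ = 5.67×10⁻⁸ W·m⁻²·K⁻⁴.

Without shield: q₀ = σΔ(T⁴)/(1/ε₁+1/ε₂−1) with denominator 1.524.
With shield the two gaps are in series; the resistances add: (1/ε₁+1/ε_s−1)+(1/ε_s+1/ε₂−1) = 2.659+2.516 = 5.175.
Heat-flux ratio q₀/q = 5.175/1.524.

factor ≈ 3.40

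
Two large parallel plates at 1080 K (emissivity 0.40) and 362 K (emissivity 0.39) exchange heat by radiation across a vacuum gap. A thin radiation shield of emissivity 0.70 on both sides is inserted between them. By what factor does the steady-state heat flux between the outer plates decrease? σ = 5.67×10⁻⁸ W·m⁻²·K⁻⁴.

factor ≈ 1.46

Without shield: q₀ = σΔ(T⁴)/(1/ε₁+1/ε₂−1) with denominator 4.064.
With shield the two gaps are in series; the resistances add: (1/ε₁+1/ε_s−1)+(1/ε_s+1/ε₂−1) = 2.929+2.993 = 5.921.
Heat-flux ratio q₀/q = 5.921/4.064.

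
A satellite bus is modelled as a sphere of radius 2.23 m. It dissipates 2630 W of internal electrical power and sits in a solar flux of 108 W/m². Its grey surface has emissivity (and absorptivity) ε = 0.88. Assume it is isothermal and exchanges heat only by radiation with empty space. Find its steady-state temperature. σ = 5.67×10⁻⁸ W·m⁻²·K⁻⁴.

T ≈ 191 K

At steady state, absorbed solar power + internal power = radiated power.
Absorbed: α·S·A_cross = 0.88·108·15.62 = 1485 W (cross-section πr²).
Total input = 1485 + 2630 = 4115 W.
Radiated: εσ·A_surf·T⁴ with A_surf = 4πr² = 62.49 m².
T⁴ = 4115/(0.88·5.67×10⁻⁸·62.49) = 1.320×10⁹ K⁴.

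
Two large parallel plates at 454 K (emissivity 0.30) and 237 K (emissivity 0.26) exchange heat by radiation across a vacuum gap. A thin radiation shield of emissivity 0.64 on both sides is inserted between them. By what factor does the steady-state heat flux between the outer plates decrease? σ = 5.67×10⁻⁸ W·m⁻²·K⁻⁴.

Without shield: q₀ = σΔ(T⁴)/(1/ε₁+1/ε₂−1) with denominator 6.179.
With shield the two gaps are in series; the resistances add: (1/ε₁+1/ε_s−1)+(1/ε_s+1/ε₂−1) = 3.896+4.409 = 8.304.
Heat-flux ratio q₀/q = 8.304/6.179.

factor ≈ 1.34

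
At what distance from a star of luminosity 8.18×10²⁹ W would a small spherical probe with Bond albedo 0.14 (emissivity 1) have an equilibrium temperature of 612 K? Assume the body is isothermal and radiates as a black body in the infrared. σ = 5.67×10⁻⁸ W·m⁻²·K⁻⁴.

For an isothermal black-emitting sphere, (1−a)S·πr² = σ·4πr²·T⁴ ⇒ S = 4σT⁴/(1−a).
S = 4·5.67×10⁻⁸·(612)⁴/0.860 = 37000 W/m².
Flux falls as S = L/(4πd²), so d = √(L/(4πS)) = √(8.18×10²⁹/(4π·37000)).

d ≈ 1.33×10¹² m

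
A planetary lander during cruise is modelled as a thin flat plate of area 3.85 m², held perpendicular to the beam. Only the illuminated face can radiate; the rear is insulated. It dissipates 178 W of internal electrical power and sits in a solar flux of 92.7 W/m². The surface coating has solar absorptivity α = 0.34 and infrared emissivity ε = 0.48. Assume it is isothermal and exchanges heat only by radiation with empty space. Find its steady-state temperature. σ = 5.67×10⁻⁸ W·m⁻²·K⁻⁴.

At steady state, absorbed solar power + internal power = radiated power.
Absorbed: α·S·A_cross = 0.34·92.7·3.850 = 121.3 W (cross-section A).
Total input = 121.3 + 178 = 299.3 W.
Radiated: εσ·A_surf·T⁴ with A_surf = A = 3.850 m².
T⁴ = 299.3/(0.48·5.67×10⁻⁸·3.850) = 2.857×10⁹ K⁴.

T ≈ 231 K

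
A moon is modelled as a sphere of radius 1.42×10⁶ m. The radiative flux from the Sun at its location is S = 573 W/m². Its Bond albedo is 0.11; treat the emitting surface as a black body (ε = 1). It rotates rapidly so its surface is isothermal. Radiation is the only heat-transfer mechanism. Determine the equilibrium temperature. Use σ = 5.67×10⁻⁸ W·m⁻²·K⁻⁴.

T ≈ 218 K

At equilibrium, absorbed power = emitted power.
Absorbing cross-section = πr² = 6.335×10¹² m²; emitting surface = 4πr² = 2.534×10¹³ m² (ratio 4).
(1−a)S·A_cross = εσ·A_surf·T⁴  ⇒  T⁴ = (1−a)S/(4σ).
T⁴ = 0.890·573/(4·5.67×10⁻⁸) = 2.249×10⁹ K⁴.
T = (2.249×10⁹)^(1/4).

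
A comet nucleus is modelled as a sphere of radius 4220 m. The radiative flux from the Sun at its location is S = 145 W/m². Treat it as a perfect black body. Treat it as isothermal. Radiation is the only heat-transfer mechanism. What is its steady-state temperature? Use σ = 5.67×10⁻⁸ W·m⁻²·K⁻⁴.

T ≈ 159 K

At equilibrium, absorbed power = emitted power.
Absorbing cross-section = πr² = 5.595×10⁷ m²; emitting surface = 4πr² = 2.238×10⁸ m² (ratio 4).
S·A_cross = εσ·A_surf·T⁴  ⇒  T⁴ = S/(4σ).
T⁴ = 1.00·145/(4·5.67×10⁻⁸) = 6.393×10⁸ K⁴.
T = (6.393×10⁸)^(1/4).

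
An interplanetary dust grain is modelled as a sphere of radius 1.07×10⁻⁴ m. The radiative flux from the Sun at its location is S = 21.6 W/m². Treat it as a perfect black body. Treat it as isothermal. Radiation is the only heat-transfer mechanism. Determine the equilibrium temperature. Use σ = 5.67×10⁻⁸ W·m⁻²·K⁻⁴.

T ≈ 98.8 K

At equilibrium, absorbed power = emitted power.
Absorbing cross-section = πr² = 3.597×10⁻⁸ m²; emitting surface = 4πr² = 1.439×10⁻⁷ m² (ratio 4).
S·A_cross = εσ·A_surf·T⁴  ⇒  T⁴ = S/(4σ).
T⁴ = 1.00·21.6/(4·5.67×10⁻⁸) = 9.524×10⁷ K⁴.
T = (9.524×10⁷)^(1/4).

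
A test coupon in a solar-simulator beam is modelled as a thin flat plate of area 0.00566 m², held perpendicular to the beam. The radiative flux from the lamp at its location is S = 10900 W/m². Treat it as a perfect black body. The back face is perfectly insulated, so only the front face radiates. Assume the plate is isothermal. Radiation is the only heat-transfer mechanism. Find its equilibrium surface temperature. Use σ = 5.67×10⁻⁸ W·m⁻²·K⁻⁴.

T ≈ 662 K

At equilibrium, absorbed power = emitted power.
Absorbing cross-section = A = 0.005660 m²; emitting surface = A = 0.005660 m² (ratio 1).
S·A_cross = εσ·A_surf·T⁴  ⇒  T⁴ = S/(1σ).
T⁴ = 1.00·10900/(1·5.67×10⁻⁸) = 1.922×10¹¹ K⁴.
T = (1.922×10¹¹)^(1/4).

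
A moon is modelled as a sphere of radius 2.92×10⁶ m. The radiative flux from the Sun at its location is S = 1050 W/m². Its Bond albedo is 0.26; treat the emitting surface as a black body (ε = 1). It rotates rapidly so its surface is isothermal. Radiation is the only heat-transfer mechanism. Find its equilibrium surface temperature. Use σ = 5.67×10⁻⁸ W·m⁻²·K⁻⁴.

T ≈ 242 K

At equilibrium, absorbed power = emitted power.
Absorbing cross-section = πr² = 2.679×10¹³ m²; emitting surface = 4πr² = 1.071×10¹⁴ m² (ratio 4).
(1−a)S·A_cross = εσ·A_surf·T⁴  ⇒  T⁴ = (1−a)S/(4σ).
T⁴ = 0.740·1050/(4·5.67×10⁻⁸) = 3.426×10⁹ K⁴.
T = (3.426×10⁹)^(1/4).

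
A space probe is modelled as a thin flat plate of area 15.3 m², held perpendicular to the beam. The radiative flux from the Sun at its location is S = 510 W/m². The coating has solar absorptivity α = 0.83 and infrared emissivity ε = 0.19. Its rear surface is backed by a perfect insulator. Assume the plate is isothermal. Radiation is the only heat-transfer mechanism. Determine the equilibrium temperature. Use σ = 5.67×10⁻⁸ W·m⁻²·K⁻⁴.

T ≈ 445 K

At equilibrium, absorbed power = emitted power.
Absorbing cross-section = A = 15.30 m²; emitting surface = A = 15.30 m² (ratio 1).
αS·A_cross = εσ·A_surf·T⁴  ⇒  T⁴ = αS/(ε·1σ).
T⁴ = 0.830·510/(0.19·1·5.67×10⁻⁸) = 3.929×10¹⁰ K⁴.
T = (3.929×10¹⁰)^(1/4).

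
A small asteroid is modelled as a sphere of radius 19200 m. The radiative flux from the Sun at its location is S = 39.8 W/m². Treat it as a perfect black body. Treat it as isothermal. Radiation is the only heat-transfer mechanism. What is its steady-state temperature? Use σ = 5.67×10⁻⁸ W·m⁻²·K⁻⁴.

At equilibrium, absorbed power = emitted power.
Absorbing cross-section = πr² = 1.158×10⁹ m²; emitting surface = 4πr² = 4.632×10⁹ m² (ratio 4).
S·A_cross = εσ·A_surf·T⁴  ⇒  T⁴ = S/(4σ).
T⁴ = 1.00·39.8/(4·5.67×10⁻⁸) = 1.755×10⁸ K⁴.
T = (1.755×10⁸)^(1/4).

T ≈ 115 K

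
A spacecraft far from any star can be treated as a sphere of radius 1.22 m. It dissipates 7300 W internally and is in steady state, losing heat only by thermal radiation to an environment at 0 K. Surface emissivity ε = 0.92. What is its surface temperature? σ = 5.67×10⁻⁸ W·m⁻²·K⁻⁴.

T ≈ 294 K

Steady state: internal power = radiated power, P = εσA T⁴.
Radiating area A = 4πr² = 18.70 m².
T⁴ = P/(εσA) = 7300/(0.92·5.67×10⁻⁸·18.70) = 7.482×10⁹ K⁴.
T = (7.482×10⁹)^(1/4).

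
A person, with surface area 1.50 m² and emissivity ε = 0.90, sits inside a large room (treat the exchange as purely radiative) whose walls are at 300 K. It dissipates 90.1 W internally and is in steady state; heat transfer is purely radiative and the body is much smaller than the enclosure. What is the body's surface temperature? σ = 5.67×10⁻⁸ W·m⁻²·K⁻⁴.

For a small grey body in a large enclosure, net radiated power = εσA(T⁴ − T_w⁴).
Steady state: P = εσA(T⁴ − T_w⁴) with A = 1.50 m².
T⁴ = P/(εσA) + T_w⁴ = 90.1/(0.90·5.67×10⁻⁸·1.500) + (300)⁴
    = 1.177×10⁹ + 8.100×10⁹ = 9.277×10⁹ K⁴.

T ≈ 310 K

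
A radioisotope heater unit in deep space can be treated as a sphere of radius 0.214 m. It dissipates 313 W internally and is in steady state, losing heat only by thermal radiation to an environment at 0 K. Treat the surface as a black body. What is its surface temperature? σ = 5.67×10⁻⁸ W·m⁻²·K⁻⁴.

T ≈ 313 K

Steady state: internal power = radiated power, P = εσA T⁴.
Radiating area A = 4πr² = 0.5755 m².
T⁴ = P/(εσA) = 313/(1.0·5.67×10⁻⁸·0.5755) = 9.592×10⁹ K⁴.
T = (9.592×10⁹)^(1/4).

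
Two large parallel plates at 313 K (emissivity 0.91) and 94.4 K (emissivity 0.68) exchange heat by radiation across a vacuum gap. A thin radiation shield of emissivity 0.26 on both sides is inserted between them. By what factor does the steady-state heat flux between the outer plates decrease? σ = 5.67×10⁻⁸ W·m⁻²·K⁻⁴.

factor ≈ 5.26

Without shield: q₀ = σΔ(T⁴)/(1/ε₁+1/ε₂−1) with denominator 1.569.
With shield the two gaps are in series; the resistances add: (1/ε₁+1/ε_s−1)+(1/ε_s+1/ε₂−1) = 3.945+4.317 = 8.262.
Heat-flux ratio q₀/q = 8.262/1.569.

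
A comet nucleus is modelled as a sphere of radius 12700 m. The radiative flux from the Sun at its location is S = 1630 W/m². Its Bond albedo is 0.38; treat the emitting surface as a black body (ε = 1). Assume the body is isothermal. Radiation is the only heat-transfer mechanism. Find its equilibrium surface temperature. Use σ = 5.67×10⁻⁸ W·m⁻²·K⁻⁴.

T ≈ 258 K

At equilibrium, absorbed power = emitted power.
Absorbing cross-section = πr² = 5.067×10⁸ m²; emitting surface = 4πr² = 2.027×10⁹ m² (ratio 4).
(1−a)S·A_cross = εσ·A_surf·T⁴  ⇒  T⁴ = (1−a)S/(4σ).
T⁴ = 0.620·1630/(4·5.67×10⁻⁸) = 4.456×10⁹ K⁴.
T = (4.456×10⁹)^(1/4).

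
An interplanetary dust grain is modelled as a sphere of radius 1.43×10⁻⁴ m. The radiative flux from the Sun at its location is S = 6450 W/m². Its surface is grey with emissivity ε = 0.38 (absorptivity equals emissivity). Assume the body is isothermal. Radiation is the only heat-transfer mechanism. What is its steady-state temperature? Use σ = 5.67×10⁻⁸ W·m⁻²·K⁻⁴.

T ≈ 411 K

At equilibrium, absorbed power = emitted power.
Absorbing cross-section = πr² = 6.424×10⁻⁸ m²; emitting surface = 4πr² = 2.570×10⁻⁷ m² (ratio 4).
εS·A_cross = εσ·A_surf·T⁴  ⇒  T⁴ = S/(4σ)   (ε cancels).
T⁴ = 6450/(4·5.67×10⁻⁸) = 2.844×10¹⁰ K⁴.
T = (2.844×10¹⁰)^(1/4).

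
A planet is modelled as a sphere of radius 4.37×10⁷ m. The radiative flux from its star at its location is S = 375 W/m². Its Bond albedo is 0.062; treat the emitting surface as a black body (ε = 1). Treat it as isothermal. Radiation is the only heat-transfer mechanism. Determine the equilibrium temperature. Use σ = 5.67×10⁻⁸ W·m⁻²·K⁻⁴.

At equilibrium, absorbed power = emitted power.
Absorbing cross-section = πr² = 5.999×10¹⁵ m²; emitting surface = 4πr² = 2.400×10¹⁶ m² (ratio 4).
(1−a)S·A_cross = εσ·A_surf·T⁴  ⇒  T⁴ = (1−a)S/(4σ).
T⁴ = 0.938·375/(4·5.67×10⁻⁸) = 1.551×10⁹ K⁴.
T = (1.551×10⁹)^(1/4).

T ≈ 198 K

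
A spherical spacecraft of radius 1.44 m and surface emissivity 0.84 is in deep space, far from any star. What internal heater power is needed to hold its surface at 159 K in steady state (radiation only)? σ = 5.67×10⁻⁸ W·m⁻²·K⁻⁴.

P ≈ 793 W

P = εσ·4πr²·T⁴.
4πr² = 26.06 m²; T⁴ = 6.391×10⁸ K⁴.
P = 0.84·5.67×10⁻⁸·26.06·6.391×10⁸.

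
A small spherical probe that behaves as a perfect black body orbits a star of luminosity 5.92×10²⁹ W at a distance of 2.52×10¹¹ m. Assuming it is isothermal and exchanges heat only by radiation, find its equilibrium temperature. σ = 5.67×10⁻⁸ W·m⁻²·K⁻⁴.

First find the stellar flux at distance d: S = L/(4πd²) = 5.92×10²⁹/(4π·(2.52×10¹¹)²) = 7.418×10⁵ W/m².
For an isothermal sphere, absorbed (1−a)S·πr² = emitted σ·4πr²·T⁴, so T⁴ = (1−a)S/(4σ).
T⁴ = 1.00·7.418×10⁵/(4·5.67×10⁻⁸) = 3.271×10¹² K⁴.

T ≈ 1340 K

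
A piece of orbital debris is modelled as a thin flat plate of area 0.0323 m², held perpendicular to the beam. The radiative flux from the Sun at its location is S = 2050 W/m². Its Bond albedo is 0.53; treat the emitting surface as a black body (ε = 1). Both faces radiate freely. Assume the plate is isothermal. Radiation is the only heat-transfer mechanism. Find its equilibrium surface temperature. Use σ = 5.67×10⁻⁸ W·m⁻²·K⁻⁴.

At equilibrium, absorbed power = emitted power.
Absorbing cross-section = A = 0.03230 m²; emitting surface = 2A = 0.06460 m² (ratio 2).
(1−a)S·A_cross = εσ·A_surf·T⁴  ⇒  T⁴ = (1−a)S/(2σ).
T⁴ = 0.470·2050/(2·5.67×10⁻⁸) = 8.496×10⁹ K⁴.
T = (8.496×10⁹)^(1/4).

T ≈ 304 K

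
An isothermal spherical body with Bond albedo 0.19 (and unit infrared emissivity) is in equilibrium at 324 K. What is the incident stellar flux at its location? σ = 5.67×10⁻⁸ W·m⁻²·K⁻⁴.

S ≈ 3090 W/m²

(1−a)S·πr² = σ·4πr²·T⁴ ⇒ S = 4σT⁴/(1−a).
S = 4·5.67×10⁻⁸·1.102×10¹⁰/0.810.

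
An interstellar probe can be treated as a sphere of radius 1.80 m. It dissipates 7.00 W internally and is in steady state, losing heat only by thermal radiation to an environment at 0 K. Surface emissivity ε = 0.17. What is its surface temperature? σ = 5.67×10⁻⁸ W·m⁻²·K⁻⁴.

T ≈ 65.0 K

Steady state: internal power = radiated power, P = εσA T⁴.
Radiating area A = 4πr² = 40.72 m².
T⁴ = P/(εσA) = 7.00/(0.17·5.67×10⁻⁸·40.72) = 1.784×10⁷ K⁴.
T = (1.784×10⁷)^(1/4).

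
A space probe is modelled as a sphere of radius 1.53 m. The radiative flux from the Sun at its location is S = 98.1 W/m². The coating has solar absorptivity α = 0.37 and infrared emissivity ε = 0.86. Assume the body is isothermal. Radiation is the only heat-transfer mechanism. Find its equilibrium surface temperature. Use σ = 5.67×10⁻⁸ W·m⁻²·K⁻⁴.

T ≈ 117 K

At equilibrium, absorbed power = emitted power.
Absorbing cross-section = πr² = 7.354 m²; emitting surface = 4πr² = 29.42 m² (ratio 4).
αS·A_cross = εσ·A_surf·T⁴  ⇒  T⁴ = αS/(ε·4σ).
T⁴ = 0.370·98.1/(0.86·4·5.67×10⁻⁸) = 1.861×10⁸ K⁴.
T = (1.861×10⁸)^(1/4).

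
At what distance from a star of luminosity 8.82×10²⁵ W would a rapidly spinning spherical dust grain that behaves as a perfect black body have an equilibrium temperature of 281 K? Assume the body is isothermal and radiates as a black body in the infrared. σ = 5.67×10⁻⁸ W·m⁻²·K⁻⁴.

d ≈ 7.05×10¹⁰ m

For an isothermal black-emitting sphere, (1−a)S·πr² = σ·4πr²·T⁴ ⇒ S = 4σT⁴/(1−a).
S = 4·5.67×10⁻⁸·(281)⁴/1.00 = 1414 W/m².
Flux falls as S = L/(4πd²), so d = √(L/(4πS)) = √(8.82×10²⁵/(4π·1414)).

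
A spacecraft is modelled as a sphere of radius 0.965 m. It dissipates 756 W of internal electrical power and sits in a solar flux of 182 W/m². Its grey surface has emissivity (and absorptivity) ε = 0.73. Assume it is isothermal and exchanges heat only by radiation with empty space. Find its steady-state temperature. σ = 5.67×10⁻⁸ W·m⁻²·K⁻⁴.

T ≈ 220 K

At steady state, absorbed solar power + internal power = radiated power.
Absorbed: α·S·A_cross = 0.73·182·2.926 = 388.7 W (cross-section πr²).
Total input = 388.7 + 756 = 1145 W.
Radiated: εσ·A_surf·T⁴ with A_surf = 4πr² = 11.70 m².
T⁴ = 1145/(0.73·5.67×10⁻⁸·11.70) = 2.363×10⁹ K⁴.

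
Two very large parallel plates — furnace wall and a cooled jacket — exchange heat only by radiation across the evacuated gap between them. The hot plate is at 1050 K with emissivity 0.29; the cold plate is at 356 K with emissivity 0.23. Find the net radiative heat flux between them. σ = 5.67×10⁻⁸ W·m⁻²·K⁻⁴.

q ≈ 10000 W/m²

For two infinite grey parallel plates, q = σ(T₁⁴ − T₂⁴)/(1/ε₁ + 1/ε₂ − 1).
T₁⁴ − T₂⁴ = 1.216×10¹² − 1.606×10¹⁰ = 1.199×10¹² K⁴.
1/ε₁ + 1/ε₂ − 1 = 3.448 + 4.348 − 1 = 6.796.
q = 5.67×10⁻⁸ × 1.199×10¹² / 6.796.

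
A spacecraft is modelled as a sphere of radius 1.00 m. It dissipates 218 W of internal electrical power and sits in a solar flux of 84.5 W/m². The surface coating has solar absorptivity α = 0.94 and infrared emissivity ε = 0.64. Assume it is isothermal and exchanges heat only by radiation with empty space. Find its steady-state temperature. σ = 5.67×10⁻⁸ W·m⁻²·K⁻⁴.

At steady state, absorbed solar power + internal power = radiated power.
Absorbed: α·S·A_cross = 0.94·84.5·3.142 = 249.5 W (cross-section πr²).
Total input = 249.5 + 218 = 467.5 W.
Radiated: εσ·A_surf·T⁴ with A_surf = 4πr² = 12.57 m².
T⁴ = 467.5/(0.64·5.67×10⁻⁸·12.57) = 1.025×10⁹ K⁴.

T ≈ 179 K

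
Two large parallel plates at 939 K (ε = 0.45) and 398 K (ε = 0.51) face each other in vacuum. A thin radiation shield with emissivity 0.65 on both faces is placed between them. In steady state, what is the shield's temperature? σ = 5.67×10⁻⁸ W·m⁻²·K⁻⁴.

T_s ≈ 786 K

In steady state the net flux on the hot side equals that on the cold side.
σ(T₁⁴−T_s⁴)/D₁ = σ(T_s⁴−T₂⁴)/D₂, with D₁ = 1/ε₁+1/ε_s−1 = 2.761, D₂ = 1/ε_s+1/ε₂−1 = 2.499.
Solve for T_s⁴: T_s⁴ = (D₂·T₁⁴ + D₁·T₂⁴)/(D₁+D₂) = 3.826×10¹¹ K⁴.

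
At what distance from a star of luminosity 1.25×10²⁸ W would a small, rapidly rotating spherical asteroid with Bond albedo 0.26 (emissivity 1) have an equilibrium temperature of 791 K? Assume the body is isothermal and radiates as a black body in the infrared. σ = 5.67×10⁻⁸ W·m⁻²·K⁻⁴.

For an isothermal black-emitting sphere, (1−a)S·πr² = σ·4πr²·T⁴ ⇒ S = 4σT⁴/(1−a).
S = 4·5.67×10⁻⁸·(791)⁴/0.740 = 1.200×10⁵ W/m².
Flux falls as S = L/(4πd²), so d = √(L/(4πS)) = √(1.25×10²⁸/(4π·1.200×10⁵)).

d ≈ 9.11×10¹⁰ m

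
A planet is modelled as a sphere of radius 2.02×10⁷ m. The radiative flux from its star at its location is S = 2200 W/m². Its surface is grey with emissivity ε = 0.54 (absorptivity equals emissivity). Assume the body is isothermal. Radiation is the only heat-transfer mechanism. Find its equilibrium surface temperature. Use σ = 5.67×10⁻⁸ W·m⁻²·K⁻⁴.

T ≈ 314 K

At equilibrium, absorbed power = emitted power.
Absorbing cross-section = πr² = 1.282×10¹⁵ m²; emitting surface = 4πr² = 5.128×10¹⁵ m² (ratio 4).
εS·A_cross = εσ·A_surf·T⁴  ⇒  T⁴ = S/(4σ)   (ε cancels).
T⁴ = 2200/(4·5.67×10⁻⁸) = 9.700×10⁹ K⁴.
T = (9.700×10⁹)^(1/4).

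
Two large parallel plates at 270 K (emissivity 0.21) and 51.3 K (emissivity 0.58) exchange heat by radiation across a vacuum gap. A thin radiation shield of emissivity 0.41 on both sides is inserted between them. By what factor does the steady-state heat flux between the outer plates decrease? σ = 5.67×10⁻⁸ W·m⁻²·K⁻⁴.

Without shield: q₀ = σΔ(T⁴)/(1/ε₁+1/ε₂−1) with denominator 5.486.
With shield the two gaps are in series; the resistances add: (1/ε₁+1/ε_s−1)+(1/ε_s+1/ε₂−1) = 6.201+3.163 = 9.364.
Heat-flux ratio q₀/q = 9.364/5.486.

factor ≈ 1.71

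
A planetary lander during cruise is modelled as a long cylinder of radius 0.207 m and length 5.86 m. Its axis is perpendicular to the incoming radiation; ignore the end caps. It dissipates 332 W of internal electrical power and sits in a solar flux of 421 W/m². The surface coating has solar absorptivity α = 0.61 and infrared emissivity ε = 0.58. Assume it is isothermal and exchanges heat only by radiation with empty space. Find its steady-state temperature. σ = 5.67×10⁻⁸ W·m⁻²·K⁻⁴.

At steady state, absorbed solar power + internal power = radiated power.
Absorbed: α·S·A_cross = 0.61·421·2.426 = 623.0 W (cross-section 2rL).
Total input = 623.0 + 332 = 955.0 W.
Radiated: εσ·A_surf·T⁴ with A_surf = 2πrL = 7.622 m².
T⁴ = 955.0/(0.58·5.67×10⁻⁸·7.622) = 3.810×10⁹ K⁴.

T ≈ 248 K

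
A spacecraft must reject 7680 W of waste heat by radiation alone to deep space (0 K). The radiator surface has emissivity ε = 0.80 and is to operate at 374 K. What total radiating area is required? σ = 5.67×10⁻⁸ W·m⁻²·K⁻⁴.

A ≈ 8.65 m²

P = εσA T⁴ ⇒ A = P/(εσT⁴).
T⁴ = 1.957×10¹⁰ K⁴.
A = 7680/(0.80 × 5.67×10⁻⁸ × 1.957×10¹⁰).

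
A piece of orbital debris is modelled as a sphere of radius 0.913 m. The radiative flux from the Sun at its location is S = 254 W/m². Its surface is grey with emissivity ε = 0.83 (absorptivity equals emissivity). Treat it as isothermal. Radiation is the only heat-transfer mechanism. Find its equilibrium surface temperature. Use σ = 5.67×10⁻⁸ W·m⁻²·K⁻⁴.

At equilibrium, absorbed power = emitted power.
Absorbing cross-section = πr² = 2.619 m²; emitting surface = 4πr² = 10.47 m² (ratio 4).
εS·A_cross = εσ·A_surf·T⁴  ⇒  T⁴ = S/(4σ)   (ε cancels).
T⁴ = 254/(4·5.67×10⁻⁸) = 1.120×10⁹ K⁴.
T = (1.120×10⁹)^(1/4).

T ≈ 183 K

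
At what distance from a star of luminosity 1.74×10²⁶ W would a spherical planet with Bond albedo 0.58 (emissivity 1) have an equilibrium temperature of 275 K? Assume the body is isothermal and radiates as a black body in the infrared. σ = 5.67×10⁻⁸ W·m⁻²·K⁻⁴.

d ≈ 6.70×10¹⁰ m

For an isothermal black-emitting sphere, (1−a)S·πr² = σ·4πr²·T⁴ ⇒ S = 4σT⁴/(1−a).
S = 4·5.67×10⁻⁸·(275)⁴/0.420 = 3088 W/m².
Flux falls as S = L/(4πd²), so d = √(L/(4πS)) = √(1.74×10²⁶/(4π·3088)).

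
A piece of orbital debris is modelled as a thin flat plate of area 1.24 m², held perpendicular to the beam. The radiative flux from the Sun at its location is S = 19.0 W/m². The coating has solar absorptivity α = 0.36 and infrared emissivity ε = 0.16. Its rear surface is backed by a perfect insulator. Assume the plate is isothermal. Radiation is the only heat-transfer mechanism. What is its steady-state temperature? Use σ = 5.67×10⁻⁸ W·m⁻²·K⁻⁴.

T ≈ 166 K

At equilibrium, absorbed power = emitted power.
Absorbing cross-section = A = 1.240 m²; emitting surface = A = 1.240 m² (ratio 1).
αS·A_cross = εσ·A_surf·T⁴  ⇒  T⁴ = αS/(ε·1σ).
T⁴ = 0.360·19.0/(0.16·1·5.67×10⁻⁸) = 7.540×10⁸ K⁴.
T = (7.540×10⁸)^(1/4).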